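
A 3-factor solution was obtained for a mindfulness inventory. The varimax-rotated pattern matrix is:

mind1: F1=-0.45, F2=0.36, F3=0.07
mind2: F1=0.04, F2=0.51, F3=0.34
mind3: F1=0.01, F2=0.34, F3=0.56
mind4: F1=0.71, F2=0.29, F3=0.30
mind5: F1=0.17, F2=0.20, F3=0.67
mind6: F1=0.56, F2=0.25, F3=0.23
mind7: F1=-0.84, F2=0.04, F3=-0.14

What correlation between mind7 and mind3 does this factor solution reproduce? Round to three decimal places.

r̂ = Σ λ_i·λ_j across factors = (-0.84)(0.01) + (0.04)(0.34) + (-0.14)(0.56)
  = -0.0084 +0.0136 -0.0784 = -0.0732

-0.073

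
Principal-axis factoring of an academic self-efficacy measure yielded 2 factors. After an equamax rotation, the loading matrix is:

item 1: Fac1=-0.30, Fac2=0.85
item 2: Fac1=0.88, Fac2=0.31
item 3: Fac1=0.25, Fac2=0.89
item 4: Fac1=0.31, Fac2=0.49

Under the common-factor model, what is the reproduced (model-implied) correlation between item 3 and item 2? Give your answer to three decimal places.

0.496

r̂ = Σ λ_i·λ_j across factors = (0.25)(0.88) + (0.89)(0.31)
  = +0.2200 +0.2759 = 0.4959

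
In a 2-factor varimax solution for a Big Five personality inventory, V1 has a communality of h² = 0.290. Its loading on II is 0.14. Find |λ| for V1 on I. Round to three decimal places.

Under orthogonal rotation h² = Σλ², so λ_I² = h² − (0.0196) = 0.290 − 0.0196 = 0.2704.
|λ| = √0.2704 = 0.5200.

0.520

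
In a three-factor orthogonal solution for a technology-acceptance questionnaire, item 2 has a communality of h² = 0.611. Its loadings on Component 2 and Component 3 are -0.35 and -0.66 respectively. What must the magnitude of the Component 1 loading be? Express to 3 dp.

0.230

Under orthogonal rotation h² = Σλ², so λ_Component 1² = h² − (0.5581) = 0.611 − 0.5581 = 0.0529.
|λ| = √0.0529 = 0.2300.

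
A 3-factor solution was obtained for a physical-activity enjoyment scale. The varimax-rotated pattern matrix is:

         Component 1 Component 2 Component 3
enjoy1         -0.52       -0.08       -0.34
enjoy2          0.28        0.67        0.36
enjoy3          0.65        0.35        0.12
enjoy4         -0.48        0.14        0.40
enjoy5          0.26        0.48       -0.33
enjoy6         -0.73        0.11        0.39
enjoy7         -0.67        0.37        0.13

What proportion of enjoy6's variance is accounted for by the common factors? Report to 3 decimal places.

0.697

h² = (-0.73)² + 0.11² + 0.39² = 0.5329 + 0.0121 + 0.1521 = 0.6971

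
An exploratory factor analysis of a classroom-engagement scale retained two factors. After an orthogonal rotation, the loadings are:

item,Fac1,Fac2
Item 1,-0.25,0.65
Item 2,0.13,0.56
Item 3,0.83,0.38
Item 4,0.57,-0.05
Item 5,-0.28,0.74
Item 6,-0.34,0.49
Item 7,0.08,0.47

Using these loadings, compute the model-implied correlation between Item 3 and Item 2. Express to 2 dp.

r̂ = Σ λ_i·λ_j across factors = (0.83)(0.13) + (0.38)(0.56)
  = +0.1079 +0.2128 = 0.3207

0.32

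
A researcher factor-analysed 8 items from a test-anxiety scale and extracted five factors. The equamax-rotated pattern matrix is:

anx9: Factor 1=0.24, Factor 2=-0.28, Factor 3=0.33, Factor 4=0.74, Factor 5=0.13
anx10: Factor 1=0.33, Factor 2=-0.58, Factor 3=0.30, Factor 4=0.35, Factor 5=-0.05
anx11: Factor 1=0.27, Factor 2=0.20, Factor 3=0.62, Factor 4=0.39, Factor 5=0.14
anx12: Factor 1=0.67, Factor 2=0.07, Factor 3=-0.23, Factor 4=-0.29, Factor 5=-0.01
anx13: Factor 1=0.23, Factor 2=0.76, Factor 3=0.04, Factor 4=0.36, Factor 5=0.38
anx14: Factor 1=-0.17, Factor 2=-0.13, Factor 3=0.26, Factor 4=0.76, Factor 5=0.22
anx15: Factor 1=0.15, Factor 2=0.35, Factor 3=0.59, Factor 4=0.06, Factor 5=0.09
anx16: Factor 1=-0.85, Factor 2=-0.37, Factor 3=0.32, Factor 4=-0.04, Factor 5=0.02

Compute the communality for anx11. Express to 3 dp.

0.669

h² = 0.27² + 0.20² + 0.62² + 0.39² + 0.14² = 0.0729 + 0.0400 + 0.3844 + 0.1521 + 0.0196 = 0.6690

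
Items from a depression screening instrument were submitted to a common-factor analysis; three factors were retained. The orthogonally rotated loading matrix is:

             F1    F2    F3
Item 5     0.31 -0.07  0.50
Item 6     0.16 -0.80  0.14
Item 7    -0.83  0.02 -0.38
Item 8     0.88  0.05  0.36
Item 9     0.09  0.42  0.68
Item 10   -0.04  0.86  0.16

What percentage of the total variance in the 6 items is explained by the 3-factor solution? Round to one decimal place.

Communalities: 0.3510, 0.6852, 0.8337, 0.9065, 0.6469, 0.7668; Σh² = 4.1901.
Total variance with 6 standardized items is 6, so the solution explains 4.1901/6 = 0.6984 = 69.83%.

69.8%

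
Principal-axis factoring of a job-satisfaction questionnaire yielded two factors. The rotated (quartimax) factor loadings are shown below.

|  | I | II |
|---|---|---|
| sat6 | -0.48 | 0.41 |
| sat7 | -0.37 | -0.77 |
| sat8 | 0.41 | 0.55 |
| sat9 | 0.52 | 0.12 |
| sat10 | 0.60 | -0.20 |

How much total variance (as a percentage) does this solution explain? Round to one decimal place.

45.7%

Communalities: 0.3985, 0.7298, 0.4706, 0.2848, 0.4000; Σh² = 2.2837.
Total variance with 5 standardized items is 5, so the solution explains 2.2837/5 = 0.4567 = 45.67%.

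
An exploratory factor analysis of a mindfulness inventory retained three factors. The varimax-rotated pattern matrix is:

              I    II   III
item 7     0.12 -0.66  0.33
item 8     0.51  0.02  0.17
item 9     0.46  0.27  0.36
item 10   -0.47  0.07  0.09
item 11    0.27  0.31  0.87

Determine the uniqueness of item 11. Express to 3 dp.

h² = 0.27² + 0.31² + 0.87² = 0.0729 + 0.0961 + 0.7569 = 0.9259
Uniqueness u² = 1 − h² = 1 − 0.9259 = 0.0741

0.074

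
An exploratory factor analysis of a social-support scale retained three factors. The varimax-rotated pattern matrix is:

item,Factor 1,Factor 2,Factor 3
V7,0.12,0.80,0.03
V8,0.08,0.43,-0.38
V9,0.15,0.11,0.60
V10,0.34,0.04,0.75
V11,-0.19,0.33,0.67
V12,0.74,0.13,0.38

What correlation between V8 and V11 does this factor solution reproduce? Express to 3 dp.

r̂ = Σ λ_i·λ_j across factors = (0.08)(-0.19) + (0.43)(0.33) + (-0.38)(0.67)
  = -0.0152 +0.1419 -0.2546 = -0.1279

-0.128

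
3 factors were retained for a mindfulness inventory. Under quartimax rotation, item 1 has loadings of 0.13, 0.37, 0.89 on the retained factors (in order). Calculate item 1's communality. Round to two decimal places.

0.95

h² = 0.13² + 0.37² + 0.89² = 0.0169 + 0.1369 + 0.7921 = 0.9459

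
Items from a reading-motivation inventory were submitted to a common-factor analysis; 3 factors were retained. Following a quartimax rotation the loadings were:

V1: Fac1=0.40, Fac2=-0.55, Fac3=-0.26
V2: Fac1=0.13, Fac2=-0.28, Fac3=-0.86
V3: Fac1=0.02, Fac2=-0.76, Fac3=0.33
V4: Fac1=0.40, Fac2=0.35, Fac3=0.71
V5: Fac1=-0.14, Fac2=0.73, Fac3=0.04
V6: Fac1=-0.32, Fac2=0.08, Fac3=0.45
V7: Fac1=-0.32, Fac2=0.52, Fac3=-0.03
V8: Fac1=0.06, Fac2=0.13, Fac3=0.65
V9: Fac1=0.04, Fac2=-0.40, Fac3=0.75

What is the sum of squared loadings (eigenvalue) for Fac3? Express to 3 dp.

SS loadings for Fac3 = (-0.26)² + (-0.86)² + 0.33² + 0.71² + 0.04² + 0.45² + (-0.03)² + 0.65² + 0.75² = 0.0676 + 0.7396 + 0.1089 + 0.5041 + 0.0016 + 0.2025 + 0.0009 + 0.4225 + 0.5625 = 2.6102

2.610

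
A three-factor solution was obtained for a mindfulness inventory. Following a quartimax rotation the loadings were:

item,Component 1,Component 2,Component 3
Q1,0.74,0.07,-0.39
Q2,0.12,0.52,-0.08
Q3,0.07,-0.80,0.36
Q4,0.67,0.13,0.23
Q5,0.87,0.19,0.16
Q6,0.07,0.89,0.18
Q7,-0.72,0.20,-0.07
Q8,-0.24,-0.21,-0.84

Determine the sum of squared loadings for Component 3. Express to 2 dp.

1.11

SS loadings for Component 3 = (-0.39)² + (-0.08)² + 0.36² + 0.23² + 0.16² + 0.18² + (-0.07)² + (-0.84)² = 0.1521 + 0.0064 + 0.1296 + 0.0529 + 0.0256 + 0.0324 + 0.0049 + 0.7056 = 1.1095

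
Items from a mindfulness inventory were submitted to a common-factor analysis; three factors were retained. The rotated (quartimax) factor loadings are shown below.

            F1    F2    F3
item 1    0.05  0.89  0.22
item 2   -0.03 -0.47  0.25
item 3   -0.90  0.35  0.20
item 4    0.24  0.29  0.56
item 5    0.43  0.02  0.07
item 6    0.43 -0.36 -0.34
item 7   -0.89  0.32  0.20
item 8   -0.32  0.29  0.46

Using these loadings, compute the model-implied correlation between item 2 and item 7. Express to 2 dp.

r̂ = Σ λ_i·λ_j across factors = (-0.03)(-0.89) + (-0.47)(0.32) + (0.25)(0.20)
  = +0.0267 -0.1504 +0.0500 = -0.0737

-0.07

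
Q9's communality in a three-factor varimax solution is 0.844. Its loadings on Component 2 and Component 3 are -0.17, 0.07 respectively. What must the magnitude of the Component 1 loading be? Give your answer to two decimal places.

Under orthogonal rotation h² = Σλ², so λ_Component 1² = h² − (0.0338) = 0.844 − 0.0338 = 0.8102.
|λ| = √0.8102 = 0.9001.

0.90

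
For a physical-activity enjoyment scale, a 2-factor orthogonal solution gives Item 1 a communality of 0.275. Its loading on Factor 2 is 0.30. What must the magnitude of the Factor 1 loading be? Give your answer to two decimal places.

0.43

Under orthogonal rotation h² = Σλ², so λ_Factor 1² = h² − (0.0900) = 0.275 − 0.0900 = 0.1850.
|λ| = √0.1850 = 0.4301.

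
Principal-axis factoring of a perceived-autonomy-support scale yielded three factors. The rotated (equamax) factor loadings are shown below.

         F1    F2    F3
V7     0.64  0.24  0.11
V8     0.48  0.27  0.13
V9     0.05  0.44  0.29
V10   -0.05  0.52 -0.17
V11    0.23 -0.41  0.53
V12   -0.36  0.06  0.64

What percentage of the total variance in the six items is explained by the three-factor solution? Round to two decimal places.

SS loadings by factor: 0.8275, 0.7662, 0.8325; total = 2.4262.
Total variance with 6 standardized items is 6, so the solution explains 2.4262/6 = 0.4044 = 40.44%.

40.44%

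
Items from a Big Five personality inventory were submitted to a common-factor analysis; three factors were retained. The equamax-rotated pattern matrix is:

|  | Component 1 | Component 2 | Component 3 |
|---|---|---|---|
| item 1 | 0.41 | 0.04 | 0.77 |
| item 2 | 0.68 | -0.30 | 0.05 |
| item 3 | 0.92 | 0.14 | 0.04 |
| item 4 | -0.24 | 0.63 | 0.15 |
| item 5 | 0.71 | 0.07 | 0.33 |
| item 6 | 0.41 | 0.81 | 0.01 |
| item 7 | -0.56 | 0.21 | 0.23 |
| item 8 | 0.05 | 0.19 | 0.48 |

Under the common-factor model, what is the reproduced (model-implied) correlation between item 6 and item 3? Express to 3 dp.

0.491

r̂ = Σ λ_i·λ_j across factors = (0.41)(0.92) + (0.81)(0.14) + (0.01)(0.04)
  = +0.3772 +0.1134 +0.0004 = 0.4910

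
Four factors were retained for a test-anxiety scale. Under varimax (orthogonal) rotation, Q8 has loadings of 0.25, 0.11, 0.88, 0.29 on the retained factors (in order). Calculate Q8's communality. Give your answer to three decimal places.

0.933

h² = 0.25² + 0.11² + 0.88² + 0.29² = 0.0625 + 0.0121 + 0.7744 + 0.0841 = 0.9331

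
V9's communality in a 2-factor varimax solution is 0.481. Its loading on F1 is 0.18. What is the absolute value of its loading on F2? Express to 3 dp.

0.670

Under orthogonal rotation h² = Σλ², so λ_F2² = h² − (0.0324) = 0.481 − 0.0324 = 0.4486.
|λ| = √0.4486 = 0.6698.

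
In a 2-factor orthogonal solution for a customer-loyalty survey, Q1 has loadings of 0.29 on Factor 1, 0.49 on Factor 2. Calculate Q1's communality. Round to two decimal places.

h² = 0.29² + 0.49² = 0.0841 + 0.2401 = 0.3242

0.32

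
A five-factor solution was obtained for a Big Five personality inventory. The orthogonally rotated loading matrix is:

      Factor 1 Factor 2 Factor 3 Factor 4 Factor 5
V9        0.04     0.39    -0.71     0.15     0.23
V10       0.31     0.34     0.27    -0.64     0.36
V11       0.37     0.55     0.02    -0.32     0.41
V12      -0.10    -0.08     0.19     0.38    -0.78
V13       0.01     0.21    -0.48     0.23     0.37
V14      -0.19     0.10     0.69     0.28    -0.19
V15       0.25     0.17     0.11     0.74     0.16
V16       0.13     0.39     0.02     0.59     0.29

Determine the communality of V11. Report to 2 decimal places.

0.71

h² = 0.37² + 0.55² + 0.02² + (-0.32)² + 0.41² = 0.1369 + 0.3025 + 0.0004 + 0.1024 + 0.1681 = 0.7103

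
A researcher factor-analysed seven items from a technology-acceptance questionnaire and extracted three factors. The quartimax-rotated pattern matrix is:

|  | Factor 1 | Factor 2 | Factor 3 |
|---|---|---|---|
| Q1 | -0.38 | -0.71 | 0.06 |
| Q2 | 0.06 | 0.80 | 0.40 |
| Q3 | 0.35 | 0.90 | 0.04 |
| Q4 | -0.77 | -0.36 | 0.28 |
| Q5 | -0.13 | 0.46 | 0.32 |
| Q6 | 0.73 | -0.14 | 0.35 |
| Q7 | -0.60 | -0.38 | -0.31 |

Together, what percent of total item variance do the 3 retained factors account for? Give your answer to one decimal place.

SS loadings by factor: 1.7732, 2.4593, 0.5646; total = 4.7971.
Total variance with 7 standardized items is 7, so the solution explains 4.7971/7 = 0.6853 = 68.53%.

68.5%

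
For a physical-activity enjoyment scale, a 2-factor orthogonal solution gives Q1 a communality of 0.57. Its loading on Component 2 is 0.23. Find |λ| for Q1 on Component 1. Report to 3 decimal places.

Under orthogonal rotation h² = Σλ², so λ_Component 1² = h² − (0.0529) = 0.57 − 0.0529 = 0.5171.
|λ| = √0.5171 = 0.7191.

0.719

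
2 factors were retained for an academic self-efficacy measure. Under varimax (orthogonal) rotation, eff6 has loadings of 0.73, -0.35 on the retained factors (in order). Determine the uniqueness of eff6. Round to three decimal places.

0.345

h² = 0.73² + (-0.35)² = 0.5329 + 0.1225 = 0.6554
Uniqueness u² = 1 − h² = 1 − 0.6554 = 0.3446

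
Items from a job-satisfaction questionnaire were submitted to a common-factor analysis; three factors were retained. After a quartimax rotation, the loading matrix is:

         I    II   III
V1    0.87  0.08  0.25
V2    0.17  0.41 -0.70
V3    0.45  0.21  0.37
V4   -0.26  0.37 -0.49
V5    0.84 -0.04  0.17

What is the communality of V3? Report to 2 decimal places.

0.38

h² = 0.45² + 0.21² + 0.37² = 0.2025 + 0.0441 + 0.1369 = 0.3835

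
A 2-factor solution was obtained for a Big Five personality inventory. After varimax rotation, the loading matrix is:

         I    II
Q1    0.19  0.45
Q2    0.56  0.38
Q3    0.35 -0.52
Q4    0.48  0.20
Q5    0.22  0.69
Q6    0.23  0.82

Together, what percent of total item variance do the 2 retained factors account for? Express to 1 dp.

SS loadings by factor: 0.8039, 1.8058; total = 2.6097.
Total variance with 6 standardized items is 6, so the solution explains 2.6097/6 = 0.4349 = 43.49%.

43.5%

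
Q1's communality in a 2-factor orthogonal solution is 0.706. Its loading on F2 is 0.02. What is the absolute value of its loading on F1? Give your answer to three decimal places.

0.840

Under orthogonal rotation h² = Σλ², so λ_F1² = h² − (0.0004) = 0.706 − 0.0004 = 0.7056.
|λ| = √0.7056 = 0.8400.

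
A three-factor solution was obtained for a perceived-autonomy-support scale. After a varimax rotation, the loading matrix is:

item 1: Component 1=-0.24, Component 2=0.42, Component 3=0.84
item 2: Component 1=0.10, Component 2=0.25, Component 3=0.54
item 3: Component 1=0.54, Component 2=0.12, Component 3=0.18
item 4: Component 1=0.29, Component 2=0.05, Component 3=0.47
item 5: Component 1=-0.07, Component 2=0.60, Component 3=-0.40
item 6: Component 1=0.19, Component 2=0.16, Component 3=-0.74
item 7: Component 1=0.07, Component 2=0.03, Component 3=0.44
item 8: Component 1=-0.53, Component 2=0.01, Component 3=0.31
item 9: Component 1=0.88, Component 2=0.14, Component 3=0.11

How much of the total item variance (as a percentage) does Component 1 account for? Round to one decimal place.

SS loadings for Component 1 = (-0.24)² + 0.10² + 0.54² + 0.29² + (-0.07)² + 0.19² + 0.07² + (-0.53)² + 0.88² = 1.5445
With 9 standardized items, total variance = 9. Proportion = 1.5445/9 = 0.1716 → 17.16%.

17.2%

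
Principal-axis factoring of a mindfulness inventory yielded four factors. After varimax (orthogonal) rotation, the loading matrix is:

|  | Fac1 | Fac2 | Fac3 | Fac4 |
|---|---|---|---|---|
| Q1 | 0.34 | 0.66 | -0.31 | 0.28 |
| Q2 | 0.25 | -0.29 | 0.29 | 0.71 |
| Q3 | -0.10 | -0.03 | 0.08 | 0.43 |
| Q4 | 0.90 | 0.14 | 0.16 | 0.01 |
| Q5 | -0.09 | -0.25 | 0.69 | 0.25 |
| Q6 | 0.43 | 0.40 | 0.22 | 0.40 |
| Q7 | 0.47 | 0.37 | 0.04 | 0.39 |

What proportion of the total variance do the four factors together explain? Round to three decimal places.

Communalities: 0.7257, 0.7348, 0.2022, 0.8553, 0.6092, 0.5533, 0.5115; Σh² = 4.1920.
Total variance with 7 standardized items is 7, so the solution explains 4.1920/7 = 0.5989.

0.599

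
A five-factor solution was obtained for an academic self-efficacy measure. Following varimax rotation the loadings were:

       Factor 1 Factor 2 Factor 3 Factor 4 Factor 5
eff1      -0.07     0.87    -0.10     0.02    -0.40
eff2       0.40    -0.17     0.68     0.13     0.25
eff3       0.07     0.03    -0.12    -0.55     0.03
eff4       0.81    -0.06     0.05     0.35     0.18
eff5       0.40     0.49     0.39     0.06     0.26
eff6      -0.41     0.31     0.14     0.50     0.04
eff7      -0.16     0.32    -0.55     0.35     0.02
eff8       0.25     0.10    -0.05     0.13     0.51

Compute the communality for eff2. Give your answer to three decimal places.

h² = 0.40² + (-0.17)² + 0.68² + 0.13² + 0.25² = 0.1600 + 0.0289 + 0.4624 + 0.0169 + 0.0625 = 0.7307

0.731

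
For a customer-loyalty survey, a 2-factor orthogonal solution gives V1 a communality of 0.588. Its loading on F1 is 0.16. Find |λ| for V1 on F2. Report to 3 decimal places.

0.750

Under orthogonal rotation h² = Σλ², so λ_F2² = h² − (0.0256) = 0.588 − 0.0256 = 0.5624.
|λ| = √0.5624 = 0.7499.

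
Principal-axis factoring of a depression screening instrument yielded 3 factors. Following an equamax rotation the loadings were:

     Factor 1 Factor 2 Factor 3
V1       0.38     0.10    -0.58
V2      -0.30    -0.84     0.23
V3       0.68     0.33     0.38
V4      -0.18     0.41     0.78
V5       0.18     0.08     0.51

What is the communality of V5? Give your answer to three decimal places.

h² = 0.18² + 0.08² + 0.51² = 0.0324 + 0.0064 + 0.2601 = 0.2989

0.299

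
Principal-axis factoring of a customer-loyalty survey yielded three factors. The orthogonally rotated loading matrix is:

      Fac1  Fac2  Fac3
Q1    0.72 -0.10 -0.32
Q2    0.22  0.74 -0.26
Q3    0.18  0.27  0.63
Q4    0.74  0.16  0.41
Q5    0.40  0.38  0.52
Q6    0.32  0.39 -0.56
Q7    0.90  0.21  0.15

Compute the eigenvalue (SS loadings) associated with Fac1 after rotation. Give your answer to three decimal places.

2.219

SS loadings for Fac1 = 0.72² + 0.22² + 0.18² + 0.74² + 0.40² + 0.32² + 0.90² = 0.5184 + 0.0484 + 0.0324 + 0.5476 + 0.1600 + 0.1024 + 0.8100 = 2.2192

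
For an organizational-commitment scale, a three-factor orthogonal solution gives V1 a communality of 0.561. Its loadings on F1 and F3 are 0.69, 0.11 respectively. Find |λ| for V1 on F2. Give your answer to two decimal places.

0.27

Under orthogonal rotation h² = Σλ², so λ_F2² = h² − (0.4882) = 0.561 − 0.4882 = 0.0728.
|λ| = √0.0728 = 0.2698.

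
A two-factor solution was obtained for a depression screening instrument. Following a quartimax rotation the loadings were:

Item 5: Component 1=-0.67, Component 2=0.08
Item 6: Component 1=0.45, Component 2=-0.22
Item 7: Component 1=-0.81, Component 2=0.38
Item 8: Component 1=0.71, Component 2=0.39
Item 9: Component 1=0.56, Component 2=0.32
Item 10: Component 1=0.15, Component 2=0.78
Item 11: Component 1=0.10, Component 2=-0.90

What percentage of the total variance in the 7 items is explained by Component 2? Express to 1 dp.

26.7%

SS loadings for Component 2 = 0.08² + (-0.22)² + 0.38² + 0.39² + 0.32² + 0.78² + (-0.90)² = 1.8721
With 7 standardized items, total variance = 7. Proportion = 1.8721/7 = 0.2674 → 26.74%.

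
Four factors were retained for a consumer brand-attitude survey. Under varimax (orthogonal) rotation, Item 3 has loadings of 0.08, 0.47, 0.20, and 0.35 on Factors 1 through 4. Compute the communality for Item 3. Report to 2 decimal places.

0.39

h² = 0.08² + 0.47² + 0.20² + 0.35² = 0.0064 + 0.2209 + 0.0400 + 0.1225 = 0.3898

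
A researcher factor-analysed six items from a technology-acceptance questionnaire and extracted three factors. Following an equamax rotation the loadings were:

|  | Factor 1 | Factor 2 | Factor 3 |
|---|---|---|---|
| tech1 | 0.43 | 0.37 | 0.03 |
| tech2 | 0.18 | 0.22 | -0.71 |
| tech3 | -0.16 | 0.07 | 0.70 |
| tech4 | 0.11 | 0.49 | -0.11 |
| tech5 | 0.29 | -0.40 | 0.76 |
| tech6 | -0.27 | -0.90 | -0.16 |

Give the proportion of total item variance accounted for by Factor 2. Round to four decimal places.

SS loadings for Factor 2 = 0.37² + 0.22² + 0.07² + 0.49² + (-0.40)² + (-0.90)² = 1.4003
Proportion of variance = 1.4003 / 6 = 0.2334.

0.2334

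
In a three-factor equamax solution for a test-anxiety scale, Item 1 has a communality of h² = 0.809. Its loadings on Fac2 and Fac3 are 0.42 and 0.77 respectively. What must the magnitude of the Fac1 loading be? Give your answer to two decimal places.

Under orthogonal rotation h² = Σλ², so λ_Fac1² = h² − (0.7693) = 0.809 − 0.7693 = 0.0397.
|λ| = √0.0397 = 0.1992.

0.20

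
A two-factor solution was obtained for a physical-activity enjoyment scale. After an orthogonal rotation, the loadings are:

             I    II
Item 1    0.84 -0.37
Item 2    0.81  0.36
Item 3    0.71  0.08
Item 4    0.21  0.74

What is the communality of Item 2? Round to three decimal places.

h² = 0.81² + 0.36² = 0.6561 + 0.1296 = 0.7857

0.786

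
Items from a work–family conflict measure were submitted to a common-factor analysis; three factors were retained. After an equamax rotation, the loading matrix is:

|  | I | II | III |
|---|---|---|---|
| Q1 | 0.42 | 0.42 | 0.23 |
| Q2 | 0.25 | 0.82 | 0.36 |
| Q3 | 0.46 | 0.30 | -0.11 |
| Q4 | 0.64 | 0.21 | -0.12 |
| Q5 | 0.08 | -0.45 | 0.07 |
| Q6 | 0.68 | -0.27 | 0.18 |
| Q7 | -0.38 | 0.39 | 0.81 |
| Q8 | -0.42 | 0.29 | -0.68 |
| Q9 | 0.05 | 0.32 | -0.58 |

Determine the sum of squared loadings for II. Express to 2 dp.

1.60

SS loadings for II = 0.42² + 0.82² + 0.30² + 0.21² + (-0.45)² + (-0.27)² + 0.39² + 0.29² + 0.32² = 0.1764 + 0.6724 + 0.0900 + 0.0441 + 0.2025 + 0.0729 + 0.1521 + 0.0841 + 0.1024 = 1.5969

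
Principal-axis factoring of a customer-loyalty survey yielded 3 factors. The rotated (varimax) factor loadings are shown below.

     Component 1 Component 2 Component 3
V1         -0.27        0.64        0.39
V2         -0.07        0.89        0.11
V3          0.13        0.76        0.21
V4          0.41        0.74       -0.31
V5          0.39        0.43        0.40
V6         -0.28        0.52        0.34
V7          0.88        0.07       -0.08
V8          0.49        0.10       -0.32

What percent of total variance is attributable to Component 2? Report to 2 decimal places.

SS loadings for Component 2 = 0.64² + 0.89² + 0.76² + 0.74² + 0.43² + 0.52² + 0.07² + 0.10² = 2.7971
With 8 standardized items, total variance = 8. Proportion = 2.7971/8 = 0.3496 → 34.96%.

34.96%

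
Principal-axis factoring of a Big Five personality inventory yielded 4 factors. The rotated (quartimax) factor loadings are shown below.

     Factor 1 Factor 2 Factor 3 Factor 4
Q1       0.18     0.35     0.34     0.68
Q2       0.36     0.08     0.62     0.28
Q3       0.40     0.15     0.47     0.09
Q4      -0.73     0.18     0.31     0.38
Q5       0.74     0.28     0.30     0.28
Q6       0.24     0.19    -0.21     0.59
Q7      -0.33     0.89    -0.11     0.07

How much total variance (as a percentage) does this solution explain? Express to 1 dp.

67.8%

Communalities: 0.7329, 0.5988, 0.4115, 0.8058, 0.7944, 0.4859, 0.9180; Σh² = 4.7473.
Total variance with 7 standardized items is 7, so the solution explains 4.7473/7 = 0.6782 = 67.82%.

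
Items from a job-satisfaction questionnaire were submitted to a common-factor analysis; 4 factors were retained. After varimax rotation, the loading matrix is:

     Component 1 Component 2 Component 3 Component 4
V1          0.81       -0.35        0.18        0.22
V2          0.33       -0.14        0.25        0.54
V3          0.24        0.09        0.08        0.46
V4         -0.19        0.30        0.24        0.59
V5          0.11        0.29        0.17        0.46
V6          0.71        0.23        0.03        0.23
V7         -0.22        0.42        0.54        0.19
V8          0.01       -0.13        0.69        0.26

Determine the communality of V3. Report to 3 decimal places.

h² = 0.24² + 0.09² + 0.08² + 0.46² = 0.0576 + 0.0081 + 0.0064 + 0.2116 = 0.2837

0.284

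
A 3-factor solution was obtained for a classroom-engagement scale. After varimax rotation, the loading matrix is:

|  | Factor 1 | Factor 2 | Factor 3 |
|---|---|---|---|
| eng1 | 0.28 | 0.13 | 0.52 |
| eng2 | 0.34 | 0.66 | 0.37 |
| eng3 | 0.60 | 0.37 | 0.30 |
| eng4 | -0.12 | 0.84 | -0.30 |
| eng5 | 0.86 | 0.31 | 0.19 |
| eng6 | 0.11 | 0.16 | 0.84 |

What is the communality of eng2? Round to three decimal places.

h² = 0.34² + 0.66² + 0.37² = 0.1156 + 0.4356 + 0.1369 = 0.6881

0.688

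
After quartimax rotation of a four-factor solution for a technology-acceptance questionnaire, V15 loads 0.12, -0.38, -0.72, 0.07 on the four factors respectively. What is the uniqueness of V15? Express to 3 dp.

0.318

h² = 0.12² + (-0.38)² + (-0.72)² + 0.07² = 0.0144 + 0.1444 + 0.5184 + 0.0049 = 0.6821
Uniqueness u² = 1 − h² = 1 − 0.6821 = 0.3179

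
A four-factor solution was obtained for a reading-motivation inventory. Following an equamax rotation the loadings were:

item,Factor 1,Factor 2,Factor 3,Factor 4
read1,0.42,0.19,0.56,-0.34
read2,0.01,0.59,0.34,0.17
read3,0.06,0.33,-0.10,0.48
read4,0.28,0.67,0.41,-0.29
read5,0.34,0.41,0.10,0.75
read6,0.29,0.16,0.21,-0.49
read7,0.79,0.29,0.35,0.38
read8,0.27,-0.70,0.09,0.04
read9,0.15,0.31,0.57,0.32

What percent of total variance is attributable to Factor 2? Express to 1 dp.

SS loadings for Factor 2 = 0.19² + 0.59² + 0.33² + 0.67² + 0.41² + 0.16² + 0.29² + (-0.70)² + 0.31² = 1.8059
With 9 standardized items, total variance = 9. Proportion = 1.8059/9 = 0.2007 → 20.07%.

20.1%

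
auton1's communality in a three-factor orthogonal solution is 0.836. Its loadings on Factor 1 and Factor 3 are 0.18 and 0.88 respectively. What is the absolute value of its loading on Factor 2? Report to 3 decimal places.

0.171

Under orthogonal rotation h² = Σλ², so λ_Factor 2² = h² − (0.8068) = 0.836 − 0.8068 = 0.0292.
|λ| = √0.0292 = 0.1709.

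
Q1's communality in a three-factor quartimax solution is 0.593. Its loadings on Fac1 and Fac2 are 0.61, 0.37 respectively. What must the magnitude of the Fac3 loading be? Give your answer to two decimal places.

0.29

Under orthogonal rotation h² = Σλ², so λ_Fac3² = h² − (0.5090) = 0.593 − 0.5090 = 0.0840.
|λ| = √0.0840 = 0.2898.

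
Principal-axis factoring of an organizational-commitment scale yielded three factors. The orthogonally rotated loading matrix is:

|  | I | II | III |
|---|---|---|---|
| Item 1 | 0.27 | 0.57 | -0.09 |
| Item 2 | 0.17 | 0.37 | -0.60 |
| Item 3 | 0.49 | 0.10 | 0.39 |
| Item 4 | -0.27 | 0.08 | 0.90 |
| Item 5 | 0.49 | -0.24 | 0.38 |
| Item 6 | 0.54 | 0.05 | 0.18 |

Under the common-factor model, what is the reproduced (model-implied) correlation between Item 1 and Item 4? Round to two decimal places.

r̂ = Σ λ_i·λ_j across factors = (0.27)(-0.27) + (0.57)(0.08) + (-0.09)(0.90)
  = -0.0729 +0.0456 -0.0810 = -0.1083

-0.11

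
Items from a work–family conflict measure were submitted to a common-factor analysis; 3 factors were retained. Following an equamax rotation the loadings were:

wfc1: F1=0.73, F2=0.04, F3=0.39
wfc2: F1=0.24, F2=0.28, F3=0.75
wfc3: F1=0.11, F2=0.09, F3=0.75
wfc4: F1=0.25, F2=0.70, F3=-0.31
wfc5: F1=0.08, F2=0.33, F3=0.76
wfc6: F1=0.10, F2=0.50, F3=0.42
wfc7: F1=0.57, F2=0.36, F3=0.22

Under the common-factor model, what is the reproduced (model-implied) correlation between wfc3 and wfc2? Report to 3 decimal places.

0.614

r̂ = Σ λ_i·λ_j across factors = (0.11)(0.24) + (0.09)(0.28) + (0.75)(0.75)
  = +0.0264 +0.0252 +0.5625 = 0.6141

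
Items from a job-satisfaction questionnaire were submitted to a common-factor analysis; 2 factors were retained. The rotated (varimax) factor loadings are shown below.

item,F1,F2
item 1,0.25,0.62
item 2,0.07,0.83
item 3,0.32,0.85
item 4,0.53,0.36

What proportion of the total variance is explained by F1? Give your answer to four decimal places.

SS loadings for F1 = 0.25² + 0.07² + 0.32² + 0.53² = 0.4507
Proportion of variance = 0.4507 / 4 = 0.1127.

0.1127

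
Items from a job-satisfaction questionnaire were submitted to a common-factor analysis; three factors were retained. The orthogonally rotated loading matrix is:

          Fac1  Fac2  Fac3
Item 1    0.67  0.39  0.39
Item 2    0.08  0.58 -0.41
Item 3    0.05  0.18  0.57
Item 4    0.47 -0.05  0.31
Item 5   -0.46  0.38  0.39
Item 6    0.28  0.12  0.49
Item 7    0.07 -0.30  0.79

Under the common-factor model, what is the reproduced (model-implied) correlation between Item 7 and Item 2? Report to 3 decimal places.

-0.492

r̂ = Σ λ_i·λ_j across factors = (0.07)(0.08) + (-0.30)(0.58) + (0.79)(-0.41)
  = +0.0056 -0.1740 -0.3239 = -0.4923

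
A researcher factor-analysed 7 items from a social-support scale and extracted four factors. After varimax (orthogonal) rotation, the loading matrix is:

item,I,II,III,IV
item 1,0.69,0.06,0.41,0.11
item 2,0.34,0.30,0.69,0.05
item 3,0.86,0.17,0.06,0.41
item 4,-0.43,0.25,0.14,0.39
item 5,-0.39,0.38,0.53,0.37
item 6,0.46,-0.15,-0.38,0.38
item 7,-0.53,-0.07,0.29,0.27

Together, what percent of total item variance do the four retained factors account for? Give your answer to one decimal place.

62.6%

SS loadings by factor: 2.1608, 0.3568, 1.1768, 0.6890; total = 4.3834.
Total variance with 7 standardized items is 7, so the solution explains 4.3834/7 = 0.6262 = 62.62%.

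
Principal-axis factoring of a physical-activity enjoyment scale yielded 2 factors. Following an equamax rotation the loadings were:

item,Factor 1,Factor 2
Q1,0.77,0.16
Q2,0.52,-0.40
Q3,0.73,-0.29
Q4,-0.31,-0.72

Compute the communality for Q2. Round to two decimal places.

0.43

h² = 0.52² + (-0.40)² = 0.2704 + 0.1600 = 0.4304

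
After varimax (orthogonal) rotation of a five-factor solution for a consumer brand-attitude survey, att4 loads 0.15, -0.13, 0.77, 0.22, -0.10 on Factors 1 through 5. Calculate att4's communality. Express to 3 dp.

h² = 0.15² + (-0.13)² + 0.77² + 0.22² + (-0.10)² = 0.0225 + 0.0169 + 0.5929 + 0.0484 + 0.0100 = 0.6907

0.691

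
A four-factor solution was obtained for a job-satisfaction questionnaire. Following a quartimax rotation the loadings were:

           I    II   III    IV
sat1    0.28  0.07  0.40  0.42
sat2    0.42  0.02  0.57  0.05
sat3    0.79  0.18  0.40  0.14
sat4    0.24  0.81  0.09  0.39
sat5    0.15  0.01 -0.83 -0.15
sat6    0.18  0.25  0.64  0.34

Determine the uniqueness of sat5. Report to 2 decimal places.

0.27

h² = 0.15² + 0.01² + (-0.83)² + (-0.15)² = 0.0225 + 0.0001 + 0.6889 + 0.0225 = 0.7340
Uniqueness u² = 1 − h² = 1 − 0.7340 = 0.2660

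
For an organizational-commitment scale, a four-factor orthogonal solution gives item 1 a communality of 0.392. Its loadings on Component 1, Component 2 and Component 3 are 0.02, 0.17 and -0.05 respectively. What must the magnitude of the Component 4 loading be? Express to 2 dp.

0.60

Under orthogonal rotation h² = Σλ², so λ_Component 4² = h² − (0.0318) = 0.392 − 0.0318 = 0.3602.
|λ| = √0.3602 = 0.6002.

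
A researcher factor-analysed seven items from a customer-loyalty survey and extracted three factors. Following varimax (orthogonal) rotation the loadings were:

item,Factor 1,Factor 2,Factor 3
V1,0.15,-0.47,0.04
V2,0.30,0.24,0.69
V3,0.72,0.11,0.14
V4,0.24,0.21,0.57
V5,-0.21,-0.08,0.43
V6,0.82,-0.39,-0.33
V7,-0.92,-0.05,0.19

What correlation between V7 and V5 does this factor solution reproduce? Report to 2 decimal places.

0.28

r̂ = Σ λ_i·λ_j across factors = (-0.92)(-0.21) + (-0.05)(-0.08) + (0.19)(0.43)
  = +0.1932 +0.0040 +0.0817 = 0.2789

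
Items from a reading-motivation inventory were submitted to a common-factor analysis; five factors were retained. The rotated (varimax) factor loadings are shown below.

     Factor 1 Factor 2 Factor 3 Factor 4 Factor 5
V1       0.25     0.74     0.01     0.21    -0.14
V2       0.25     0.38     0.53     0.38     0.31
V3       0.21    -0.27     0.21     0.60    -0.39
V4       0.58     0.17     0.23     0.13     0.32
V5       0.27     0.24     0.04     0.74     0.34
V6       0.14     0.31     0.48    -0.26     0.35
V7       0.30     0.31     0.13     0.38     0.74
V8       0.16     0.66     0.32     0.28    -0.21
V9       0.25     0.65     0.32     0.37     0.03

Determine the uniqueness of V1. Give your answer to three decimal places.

h² = 0.25² + 0.74² + 0.01² + 0.21² + (-0.14)² = 0.0625 + 0.5476 + 0.0001 + 0.0441 + 0.0196 = 0.6739
Uniqueness u² = 1 − h² = 1 − 0.6739 = 0.3261

0.326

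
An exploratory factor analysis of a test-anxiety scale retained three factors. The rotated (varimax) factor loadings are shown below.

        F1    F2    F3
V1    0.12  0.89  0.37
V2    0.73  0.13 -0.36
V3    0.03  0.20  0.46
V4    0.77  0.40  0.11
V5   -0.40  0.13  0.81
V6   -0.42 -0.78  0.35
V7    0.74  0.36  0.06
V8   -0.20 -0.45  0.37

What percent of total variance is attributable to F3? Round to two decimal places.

17.62%

SS loadings for F3 = 0.37² + (-0.36)² + 0.46² + 0.11² + 0.81² + 0.35² + 0.06² + 0.37² = 1.4093
With 8 standardized items, total variance = 8. Proportion = 1.4093/8 = 0.1762 → 17.62%.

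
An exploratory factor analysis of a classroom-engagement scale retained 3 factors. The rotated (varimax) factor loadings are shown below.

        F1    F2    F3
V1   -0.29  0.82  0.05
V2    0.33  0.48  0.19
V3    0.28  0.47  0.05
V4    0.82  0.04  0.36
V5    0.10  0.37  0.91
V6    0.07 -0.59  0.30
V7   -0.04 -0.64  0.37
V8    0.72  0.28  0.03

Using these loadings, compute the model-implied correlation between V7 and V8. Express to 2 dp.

-0.20

r̂ = Σ λ_i·λ_j across factors = (-0.04)(0.72) + (-0.64)(0.28) + (0.37)(0.03)
  = -0.0288 -0.1792 +0.0111 = -0.1969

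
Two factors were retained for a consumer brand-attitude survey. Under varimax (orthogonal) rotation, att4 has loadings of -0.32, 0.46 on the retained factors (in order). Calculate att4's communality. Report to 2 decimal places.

h² = (-0.32)² + 0.46² = 0.1024 + 0.2116 = 0.3140

0.31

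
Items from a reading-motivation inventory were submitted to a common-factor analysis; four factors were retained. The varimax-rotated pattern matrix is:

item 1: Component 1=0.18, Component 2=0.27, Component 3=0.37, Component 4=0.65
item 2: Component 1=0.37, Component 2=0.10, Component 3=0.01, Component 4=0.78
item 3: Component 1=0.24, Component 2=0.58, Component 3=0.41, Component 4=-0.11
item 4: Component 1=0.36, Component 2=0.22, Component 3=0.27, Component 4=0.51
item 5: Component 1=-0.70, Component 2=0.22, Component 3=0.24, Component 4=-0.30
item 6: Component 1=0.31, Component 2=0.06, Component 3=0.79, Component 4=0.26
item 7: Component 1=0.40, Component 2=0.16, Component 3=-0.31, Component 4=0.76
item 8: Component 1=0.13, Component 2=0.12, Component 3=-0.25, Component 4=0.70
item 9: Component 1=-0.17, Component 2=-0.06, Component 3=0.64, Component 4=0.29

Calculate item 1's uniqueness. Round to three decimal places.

h² = 0.18² + 0.27² + 0.37² + 0.65² = 0.0324 + 0.0729 + 0.1369 + 0.4225 = 0.6647
Uniqueness u² = 1 − h² = 1 − 0.6647 = 0.3353

0.335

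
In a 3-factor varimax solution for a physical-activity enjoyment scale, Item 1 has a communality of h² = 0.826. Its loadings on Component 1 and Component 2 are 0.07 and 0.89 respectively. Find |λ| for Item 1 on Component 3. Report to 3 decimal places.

Under orthogonal rotation h² = Σλ², so λ_Component 3² = h² − (0.7970) = 0.826 − 0.7970 = 0.0290.
|λ| = √0.0290 = 0.1703.

0.170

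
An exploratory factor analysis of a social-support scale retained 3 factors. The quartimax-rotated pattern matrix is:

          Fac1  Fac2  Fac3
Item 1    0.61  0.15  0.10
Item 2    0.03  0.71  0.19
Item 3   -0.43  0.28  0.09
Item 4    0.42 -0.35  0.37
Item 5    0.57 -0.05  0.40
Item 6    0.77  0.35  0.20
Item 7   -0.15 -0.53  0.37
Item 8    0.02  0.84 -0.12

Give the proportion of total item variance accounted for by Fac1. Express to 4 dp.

0.2094

SS loadings for Fac1 = 0.61² + 0.03² + (-0.43)² + 0.42² + 0.57² + 0.77² + (-0.15)² + 0.02² = 1.6750
Proportion of variance = 1.6750 / 8 = 0.2094.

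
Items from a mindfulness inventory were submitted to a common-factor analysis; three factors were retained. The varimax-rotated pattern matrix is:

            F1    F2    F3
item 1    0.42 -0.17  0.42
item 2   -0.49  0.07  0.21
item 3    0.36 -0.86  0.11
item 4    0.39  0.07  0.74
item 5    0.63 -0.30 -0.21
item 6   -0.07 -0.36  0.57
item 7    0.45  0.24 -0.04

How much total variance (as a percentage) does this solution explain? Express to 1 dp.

SS loadings by factor: 1.3025, 1.0555, 1.1508; total = 3.5088.
Total variance with 7 standardized items is 7, so the solution explains 3.5088/7 = 0.5013 = 50.13%.

50.1%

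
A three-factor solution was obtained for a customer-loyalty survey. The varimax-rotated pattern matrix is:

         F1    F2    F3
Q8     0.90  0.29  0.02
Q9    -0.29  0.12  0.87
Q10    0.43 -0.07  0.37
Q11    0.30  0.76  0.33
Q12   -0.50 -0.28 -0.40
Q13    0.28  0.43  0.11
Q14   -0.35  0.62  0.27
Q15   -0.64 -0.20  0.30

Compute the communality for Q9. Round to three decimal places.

h² = (-0.29)² + 0.12² + 0.87² = 0.0841 + 0.0144 + 0.7569 = 0.8554

0.855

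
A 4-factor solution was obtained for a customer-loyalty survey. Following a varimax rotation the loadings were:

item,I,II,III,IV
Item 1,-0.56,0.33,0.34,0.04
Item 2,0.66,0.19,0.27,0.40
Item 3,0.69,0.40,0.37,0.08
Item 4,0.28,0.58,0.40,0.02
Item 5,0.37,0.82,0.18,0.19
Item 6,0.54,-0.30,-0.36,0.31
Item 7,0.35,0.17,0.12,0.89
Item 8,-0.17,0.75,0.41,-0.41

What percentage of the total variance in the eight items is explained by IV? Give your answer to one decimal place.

SS loadings for IV = 0.04² + 0.40² + 0.08² + 0.02² + 0.19² + 0.31² + 0.89² + (-0.41)² = 1.2608
With 8 standardized items, total variance = 8. Proportion = 1.2608/8 = 0.1576 → 15.76%.

15.8%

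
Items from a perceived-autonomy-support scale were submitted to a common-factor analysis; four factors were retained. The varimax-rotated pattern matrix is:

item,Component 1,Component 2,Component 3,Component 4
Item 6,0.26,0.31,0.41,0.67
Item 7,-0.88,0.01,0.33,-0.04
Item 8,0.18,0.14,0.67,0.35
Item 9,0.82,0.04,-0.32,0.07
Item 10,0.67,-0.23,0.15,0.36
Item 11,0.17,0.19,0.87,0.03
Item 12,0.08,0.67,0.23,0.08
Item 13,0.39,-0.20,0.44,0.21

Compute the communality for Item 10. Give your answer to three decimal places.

h² = 0.67² + (-0.23)² + 0.15² + 0.36² = 0.4489 + 0.0529 + 0.0225 + 0.1296 = 0.6539

0.654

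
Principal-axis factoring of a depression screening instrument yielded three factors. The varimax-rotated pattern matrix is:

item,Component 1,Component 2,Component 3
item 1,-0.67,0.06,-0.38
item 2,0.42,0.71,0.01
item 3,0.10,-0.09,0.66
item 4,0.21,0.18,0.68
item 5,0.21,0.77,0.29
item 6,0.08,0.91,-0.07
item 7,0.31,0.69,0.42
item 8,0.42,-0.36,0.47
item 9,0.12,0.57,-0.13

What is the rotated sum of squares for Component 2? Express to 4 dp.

SS loadings for Component 2 = 0.06² + 0.71² + (-0.09)² + 0.18² + 0.77² + 0.91² + 0.69² + (-0.36)² + 0.57² = 0.0036 + 0.5041 + 0.0081 + 0.0324 + 0.5929 + 0.8281 + 0.4761 + 0.1296 + 0.3249 = 2.8998

2.8998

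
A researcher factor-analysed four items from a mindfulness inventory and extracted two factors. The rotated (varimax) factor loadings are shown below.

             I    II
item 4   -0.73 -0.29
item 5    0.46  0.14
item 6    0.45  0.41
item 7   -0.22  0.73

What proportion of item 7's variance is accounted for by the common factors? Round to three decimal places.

0.581

h² = (-0.22)² + 0.73² = 0.0484 + 0.5329 = 0.5813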